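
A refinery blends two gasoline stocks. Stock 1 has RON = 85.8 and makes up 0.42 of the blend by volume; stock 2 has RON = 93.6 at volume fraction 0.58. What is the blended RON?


Linear blending: RON_blend = sum(vi * RONi)
Contribution 1: 0.42 * 85.8 = 36.036
Contribution 2: 0.58 * 93.6 = 54.288
RON_blend = 36.036 + 54.288 = 90.324

90.324


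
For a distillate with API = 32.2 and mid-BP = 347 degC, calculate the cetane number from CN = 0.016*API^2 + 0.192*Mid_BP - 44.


CN = 0.016 * 32.2^2 + 0.192 * 347 - 44
CN = 16.58944 + 66.624 - 44 = 39.21344

39.21344


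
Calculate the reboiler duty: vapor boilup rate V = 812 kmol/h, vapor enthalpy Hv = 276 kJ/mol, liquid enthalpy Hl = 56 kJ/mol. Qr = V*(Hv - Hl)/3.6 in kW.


Qr = 812 * (276 - 56) / 3.6 = 812 * 220 / 3.6 = 49620

49620 kW


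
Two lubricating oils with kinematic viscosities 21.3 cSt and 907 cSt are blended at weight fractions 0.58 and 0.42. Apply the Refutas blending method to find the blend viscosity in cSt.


Refutas method: VBN_i = 14.534*ln(ln(visc_i + 0.8)) + 10.975, blended linearly by mass fraction; since VBN is linear in VBI_i = ln(ln(visc_i + 0.8)) and the fractions sum to 1, blend VBI directly: visc = exp(exp(VBI_blend)) - 0.8
VBI_1 = ln(ln(21.3 + 0.8)) = 1.12997
VBI_2 = ln(ln(907 + 0.8)) = 1.91854
VBI_blend = 0.58 * 1.12997 + 0.42 * 1.91854 = 1.46117
visc_blend = exp(exp(1.46117)) - 0.8 = 73.72

73.72 cSt


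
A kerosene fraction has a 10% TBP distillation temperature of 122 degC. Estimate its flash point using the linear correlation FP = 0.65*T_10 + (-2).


FP = 0.65 * 122 + (-2) = 77.3

77.3 degC


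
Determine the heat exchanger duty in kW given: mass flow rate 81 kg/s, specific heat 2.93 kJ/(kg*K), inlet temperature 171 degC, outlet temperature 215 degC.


Q = m_dot * cp * delta_T
delta_T = 215 - 171 = 44 K
Q = 81 * 2.93 * 44
= 237.33 * 44
= 10442.52 kW

10442.52 kW


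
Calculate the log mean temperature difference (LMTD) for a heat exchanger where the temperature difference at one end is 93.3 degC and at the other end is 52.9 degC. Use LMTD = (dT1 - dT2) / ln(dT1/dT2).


LMTD = (dT1 - dT2) / ln(dT1/dT2)
= (93.3 - 52.9) / ln(93.3 / 52.9) = 40.4 / 0.567417 = 71.20

71.20 degC


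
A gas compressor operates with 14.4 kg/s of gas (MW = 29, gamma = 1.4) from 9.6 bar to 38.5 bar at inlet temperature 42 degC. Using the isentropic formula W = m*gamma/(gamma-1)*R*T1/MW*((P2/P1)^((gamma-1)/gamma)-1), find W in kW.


Isentropic work: W = m*(gamma/(gamma-1))*(R*T1/MW)*((P2/P1)^((gamma-1)/gamma) - 1)
T1 = 42 + 273.15 = 315.15 K
Pressure ratio = 38.5 / 9.6 = 4.01042
Exponent = (1.4 - 1)/1.4 = 0.285714
(P2/P1)^exp - 1 = 4.01042^0.285714 - 1 = 0.487099
W = 14.4 * 1.4 / 0.4 * 8.314 * 315.15 / 29 * 0.487099 = 2218

2218 kW


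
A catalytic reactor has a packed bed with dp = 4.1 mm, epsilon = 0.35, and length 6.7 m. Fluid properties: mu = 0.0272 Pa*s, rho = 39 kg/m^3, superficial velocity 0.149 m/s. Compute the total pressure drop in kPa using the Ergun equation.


dp = 4.1 mm = 0.0041 m
Viscous term = 150*0.0272*0.149*(1-0.35)^2 / (0.0041^2*0.35^3) = 356370
Inertial term = 1.75*39*0.149^2*(1-0.35) / (0.0041*0.35^3) = 5602.74
dP/L = 356370 + 5602.74 = 361973 Pa/m
dP = 361973 * 6.7 / 1000 = 2425 kPa

2425 kPa


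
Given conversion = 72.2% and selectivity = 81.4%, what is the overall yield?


Overall yield = conversion (%) * selectivity (%) / 100
Conversion = 72.2%, Selectivity = 81.4%
Y = 72.2 * 81.4 / 100
= 58.7708 %

58.7708 %


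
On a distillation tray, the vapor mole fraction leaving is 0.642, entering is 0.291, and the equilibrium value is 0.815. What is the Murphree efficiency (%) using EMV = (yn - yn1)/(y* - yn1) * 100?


Murphree vapor efficiency: EMV = (y_n - y_(n-1)) / (y*_n - y_(n-1)) * 100
EMV = (0.642 - 0.291) / (0.815 - 0.291) * 100 = 0.351 / 0.524 * 100 = 66.98

66.98 %


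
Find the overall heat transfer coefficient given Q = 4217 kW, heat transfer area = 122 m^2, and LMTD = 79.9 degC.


From Q = U*A*LMTD, U = Q / (A * LMTD)
U = 4217 / (122 * 79.9) = 4217 / 9747.8 = 0.4326

0.4326 kW/(m^2*K)


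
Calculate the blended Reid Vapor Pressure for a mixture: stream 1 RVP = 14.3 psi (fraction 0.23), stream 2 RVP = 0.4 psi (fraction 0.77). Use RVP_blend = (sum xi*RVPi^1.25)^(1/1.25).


Chevron index: RVP_blend = (sum xi*RVPi^1.25)^(1/1.25)
RVP^1.25 terms: 0.23 * 14.3^1.25 + 0.77 * 0.4^1.25 = 6.64079
RVP_blend = 6.64079^(1/1.25) = 4.548

4.548 psi


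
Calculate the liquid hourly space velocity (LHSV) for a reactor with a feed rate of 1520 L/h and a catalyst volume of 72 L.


LHSV = volumetric feed rate / catalyst volume
= 1520 L/h / 72 L
= 21.11 h^-1

21.11 h^-1


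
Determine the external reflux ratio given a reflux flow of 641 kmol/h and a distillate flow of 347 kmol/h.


Reflux ratio definition: R = L / D (liquid returned / distillate withdrawn)
L = 641 kmol/h, D = 347 kmol/h
R = 641 / 347 = 1.847

1.847


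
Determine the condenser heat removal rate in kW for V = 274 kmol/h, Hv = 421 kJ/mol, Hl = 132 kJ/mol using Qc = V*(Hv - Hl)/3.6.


Qc = 274 * (421 - 132) / 3.6 = 274 * 289 / 3.6 = 22000

22000 kW


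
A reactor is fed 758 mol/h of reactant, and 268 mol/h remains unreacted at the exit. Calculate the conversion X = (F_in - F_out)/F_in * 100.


X = (F_in - F_out) / F_in * 100
Moles reacted = 758 - 268 = 490
X = 490 / 758 * 100
= 0.6464 * 100
= 64.64 %

64.64 %


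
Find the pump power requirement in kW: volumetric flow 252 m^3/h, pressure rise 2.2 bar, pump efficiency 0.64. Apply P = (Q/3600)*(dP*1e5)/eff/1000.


Q = 252 / 3600 = 0.07 m^3/s
P = 0.07 * (2.2 * 1e5) / 0.64 / 1000 = 24.06

24.06 kW


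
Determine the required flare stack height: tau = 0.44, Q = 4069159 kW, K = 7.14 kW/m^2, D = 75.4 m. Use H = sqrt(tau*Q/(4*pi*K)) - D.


tau*Q/(4*pi*K) = 0.44 * 4069159 / (4 * pi * 7.14) = 19954.9
sqrt(19954.9) = 141.262
H = 141.262 - 75.4 = 65.86

65.86 m


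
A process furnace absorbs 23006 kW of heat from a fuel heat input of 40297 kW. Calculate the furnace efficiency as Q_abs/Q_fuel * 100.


Furnace efficiency = Q_absorbed / Q_fuel * 100
= 23006 / 40297 * 100 = 57.09

57.09 %


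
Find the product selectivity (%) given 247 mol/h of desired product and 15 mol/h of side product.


Selectivity = desired / (desired + undesired) * 100
Total products = 247 + 15 = 262 mol/h
S = 247 / 262 * 100
= 0.9427 * 100
= 94.27 %

94.27 %


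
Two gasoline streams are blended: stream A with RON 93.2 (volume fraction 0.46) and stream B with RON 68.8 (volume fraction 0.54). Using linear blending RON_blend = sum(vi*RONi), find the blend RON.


Linear blending: RON_blend = sum(vi * RONi)
Contribution 1: 0.46 * 93.2 = 42.872
Contribution 2: 0.54 * 68.8 = 37.152
RON_blend = 42.872 + 37.152 = 80.024

80.024


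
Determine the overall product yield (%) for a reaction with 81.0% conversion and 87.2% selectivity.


Overall yield = conversion (%) * selectivity (%) / 100
Conversion = 81.0%, Selectivity = 87.2%
Y = 81.0 * 87.2 / 100
= 70.632 %

70.632 %


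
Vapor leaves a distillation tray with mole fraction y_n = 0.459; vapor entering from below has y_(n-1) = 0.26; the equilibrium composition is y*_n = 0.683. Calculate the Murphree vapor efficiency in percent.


Murphree vapor efficiency: EMV = (y_n - y_(n-1)) / (y*_n - y_(n-1)) * 100
EMV = (0.459 - 0.26) / (0.683 - 0.26) * 100 = 0.199 / 0.423 * 100 = 47.04

47.04 %


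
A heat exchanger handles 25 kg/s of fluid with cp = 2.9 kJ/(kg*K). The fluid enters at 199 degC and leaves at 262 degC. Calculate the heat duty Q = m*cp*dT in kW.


Q = m_dot * cp * delta_T
delta_T = 262 - 199 = 63 K
Q = 25 * 2.9 * 63
= 72.5 * 63
= 4567.5 kW

4567.5 kW


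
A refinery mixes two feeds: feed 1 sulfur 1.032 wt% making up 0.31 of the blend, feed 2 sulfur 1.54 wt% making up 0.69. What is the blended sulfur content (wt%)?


Linear sulfur blending: S_blend = x1*S1 + x2*S2
Contribution 1: 0.31 * 1.032 = 0.31992 wt%
Contribution 2: 0.69 * 1.54 = 1.0626 wt%
S_blend = 0.31992 + 1.0626 = 1.38252

1.38252 wt%


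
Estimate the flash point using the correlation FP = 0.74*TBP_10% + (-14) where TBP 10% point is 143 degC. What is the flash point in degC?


FP = 0.74 * 143 + (-14) = 91.82

91.82 degC


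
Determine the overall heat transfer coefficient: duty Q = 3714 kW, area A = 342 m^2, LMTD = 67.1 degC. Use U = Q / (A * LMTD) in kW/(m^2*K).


From Q = U*A*LMTD, U = Q / (A * LMTD)
U = 3714 / (342 * 67.1) = 3714 / 22948.2 = 0.1618

0.1618 kW/(m^2*K)


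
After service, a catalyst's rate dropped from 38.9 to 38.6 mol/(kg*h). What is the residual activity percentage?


Activity (%) = (rate_used / rate_fresh) * 100
rate_used = 38.6, rate_fresh = 38.9
= (38.6 / 38.9) * 100
= 0.9923 * 100 = 99.23

99.23 %


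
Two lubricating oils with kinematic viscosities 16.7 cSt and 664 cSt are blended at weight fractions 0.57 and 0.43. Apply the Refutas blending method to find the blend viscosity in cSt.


Refutas method: VBN_i = 14.534*ln(ln(visc_i + 0.8)) + 10.975, blended linearly by mass fraction; since VBN is linear in VBI_i = ln(ln(visc_i + 0.8)) and the fractions sum to 1, blend VBI directly: visc = exp(exp(VBI_blend)) - 0.8
VBI_1 = ln(ln(16.7 + 0.8)) = 1.05159
VBI_2 = ln(ln(664 + 0.8)) = 1.87172
VBI_blend = 0.57 * 1.05159 + 0.43 * 1.87172 = 1.40425
visc_blend = exp(exp(1.40425)) - 0.8 = 57.90

57.90 cSt


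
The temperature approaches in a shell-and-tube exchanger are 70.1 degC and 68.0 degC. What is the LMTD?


LMTD = (dT1 - dT2) / ln(dT1/dT2)
= (70.1 - 68.0) / ln(70.1 / 68.0) = 2.1 / 0.0304151 = 69.04

69.04 degC


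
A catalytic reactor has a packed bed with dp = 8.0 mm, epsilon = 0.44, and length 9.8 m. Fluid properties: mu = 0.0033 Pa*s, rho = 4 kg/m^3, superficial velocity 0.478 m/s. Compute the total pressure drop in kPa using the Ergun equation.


dp = 8.0 mm = 0.008 m
Viscous term = 150*0.0033*0.478*(1-0.44)^2 / (0.008^2*0.44^3) = 13610.4
Inertial term = 1.75*4*0.478^2*(1-0.44) / (0.008*0.44^3) = 1314.3
dP/L = 13610.4 + 1314.3 = 14924.7 Pa/m
dP = 14924.7 * 9.8 / 1000 = 146.3 kPa

146.3 kPa


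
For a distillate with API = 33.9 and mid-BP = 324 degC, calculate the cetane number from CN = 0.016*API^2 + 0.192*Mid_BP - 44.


CN = 0.016 * 33.9^2 + 0.192 * 324 - 44
CN = 18.38736 + 62.208 - 44 = 36.59536

36.59536


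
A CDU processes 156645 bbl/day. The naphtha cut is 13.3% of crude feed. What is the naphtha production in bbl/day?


Crude throughput = 156645 bbl/day
Fraction yield = 13.3%
yield = throughput * fraction / 100
yield = 156645 * 13.3 / 100 = 20833.785

20833.785 bbl/day


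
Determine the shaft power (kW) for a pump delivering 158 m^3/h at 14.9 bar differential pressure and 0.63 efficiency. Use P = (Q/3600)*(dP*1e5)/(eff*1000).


Q = 158 / 3600 = 0.0438889 m^3/s
P = 0.0438889 * (14.9 * 1e5) / 0.63 / 1000 = 103.8

103.8 kW


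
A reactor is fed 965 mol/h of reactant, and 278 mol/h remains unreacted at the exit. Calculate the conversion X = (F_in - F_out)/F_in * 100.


X = (F_in - F_out) / F_in * 100
Moles reacted = 965 - 278 = 687
X = 687 / 965 * 100
= 0.7119 * 100
= 71.19 %

71.19 %


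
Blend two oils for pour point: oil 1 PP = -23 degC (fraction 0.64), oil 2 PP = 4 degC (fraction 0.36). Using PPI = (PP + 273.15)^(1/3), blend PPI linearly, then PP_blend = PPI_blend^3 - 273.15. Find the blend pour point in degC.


PPI_1 = (-23 + 273.15)^(1/3) = 6.300865
PPI_2 = (4 + 273.15)^(1/3) = 6.51986
PPI_blend = 0.64 * 6.300865 + 0.36 * 6.51986 = 6.379703
PP_blend = 6.379703^3 - 273.15 = 259.6578 - 273.15 = -13.49

-13.49 degC


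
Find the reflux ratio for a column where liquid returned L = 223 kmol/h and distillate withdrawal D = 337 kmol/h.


Reflux ratio definition: R = L / D (liquid returned / distillate withdrawn)
L = 223 kmol/h, D = 337 kmol/h
R = 223 / 337 = 0.6617

0.6617


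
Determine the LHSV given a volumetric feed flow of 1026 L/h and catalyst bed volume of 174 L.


LHSV = volumetric feed rate / catalyst volume
= 1026 L/h / 174 L
= 5.897 h^-1

5.897 h^-1


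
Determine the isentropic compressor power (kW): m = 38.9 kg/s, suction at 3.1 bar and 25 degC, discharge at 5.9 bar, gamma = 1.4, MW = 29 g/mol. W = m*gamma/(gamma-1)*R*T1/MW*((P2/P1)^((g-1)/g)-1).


Isentropic work: W = m*(gamma/(gamma-1))*(R*T1/MW)*((P2/P1)^((gamma-1)/gamma) - 1)
T1 = 25 + 273.15 = 298.15 K
Pressure ratio = 5.9 / 3.1 = 1.90323
Exponent = (1.4 - 1)/1.4 = 0.285714
(P2/P1)^exp - 1 = 1.90323^0.285714 - 1 = 0.201862
W = 38.9 * 1.4 / 0.4 * 8.314 * 298.15 / 29 * 0.201862 = 2349

2349 kW


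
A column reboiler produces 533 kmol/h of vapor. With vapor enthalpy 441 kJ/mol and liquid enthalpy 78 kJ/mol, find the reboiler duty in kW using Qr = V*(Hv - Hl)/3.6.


Qr = 533 * (441 - 78) / 3.6 = 533 * 363 / 3.6 = 53740

53740 kW


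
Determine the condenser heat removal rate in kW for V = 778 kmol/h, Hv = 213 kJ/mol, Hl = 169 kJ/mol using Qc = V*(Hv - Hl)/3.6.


Qc = 778 * (213 - 169) / 3.6 = 778 * 44 / 3.6 = 9509

9509 kW


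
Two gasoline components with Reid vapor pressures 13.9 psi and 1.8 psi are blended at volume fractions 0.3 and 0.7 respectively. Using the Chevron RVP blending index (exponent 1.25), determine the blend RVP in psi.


Chevron index: RVP_blend = (sum xi*RVPi^1.25)^(1/1.25)
RVP^1.25 terms: 0.3 * 13.9^1.25 + 0.7 * 1.8^1.25 = 9.51119
RVP_blend = 9.51119^(1/1.25) = 6.062

6.062 psi


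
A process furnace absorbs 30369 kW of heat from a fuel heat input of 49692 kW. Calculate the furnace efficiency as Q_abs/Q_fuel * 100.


Furnace efficiency = Q_absorbed / Q_fuel * 100
= 30369 / 49692 * 100 = 61.11

61.11 %


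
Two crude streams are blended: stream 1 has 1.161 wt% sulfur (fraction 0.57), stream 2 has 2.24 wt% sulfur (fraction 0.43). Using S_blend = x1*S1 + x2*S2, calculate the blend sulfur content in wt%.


Linear sulfur blending: S_blend = x1*S1 + x2*S2
Contribution 1: 0.57 * 1.161 = 0.66177 wt%
Contribution 2: 0.43 * 2.24 = 0.9632 wt%
S_blend = 0.66177 + 0.9632 = 1.62497

1.62497 wt%


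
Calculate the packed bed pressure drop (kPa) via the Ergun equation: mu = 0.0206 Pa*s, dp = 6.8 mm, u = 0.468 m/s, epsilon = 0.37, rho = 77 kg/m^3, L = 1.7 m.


dp = 6.8 mm = 0.0068 m
Viscous term = 150*0.0206*0.468*(1-0.37)^2 / (0.0068^2*0.37^3) = 245054
Inertial term = 1.75*77*0.468^2*(1-0.37) / (0.0068*0.37^3) = 53981.7
dP/L = 245054 + 53981.7 = 299036 Pa/m
dP = 299036 * 1.7 / 1000 = 508.4 kPa

508.4 kPa


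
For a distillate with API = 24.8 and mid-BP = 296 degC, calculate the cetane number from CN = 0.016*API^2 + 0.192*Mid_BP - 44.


CN = 0.016 * 24.8^2 + 0.192 * 296 - 44
CN = 9.84064 + 56.832 - 44 = 22.67264

22.67264


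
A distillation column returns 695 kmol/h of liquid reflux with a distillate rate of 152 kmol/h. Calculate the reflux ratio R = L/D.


Reflux ratio definition: R = L / D (liquid returned / distillate withdrawn)
L = 695 kmol/h, D = 152 kmol/h
R = 695 / 152 = 4.572

4.572


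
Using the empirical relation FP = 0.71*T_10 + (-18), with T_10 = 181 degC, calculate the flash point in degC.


FP = 0.71 * 181 + (-18) = 110.51

110.51 degC


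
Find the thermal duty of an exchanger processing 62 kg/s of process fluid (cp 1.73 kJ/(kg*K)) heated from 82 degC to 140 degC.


Q = m_dot * cp * delta_T
delta_T = 140 - 82 = 58 K
Q = 62 * 1.73 * 58
= 107.26 * 58
= 6221.08 kW

6221.08 kW


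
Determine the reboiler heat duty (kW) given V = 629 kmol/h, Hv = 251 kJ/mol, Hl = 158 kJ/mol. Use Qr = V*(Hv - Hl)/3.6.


Qr = 629 * (251 - 158) / 3.6 = 629 * 93 / 3.6 = 16250

16250 kW


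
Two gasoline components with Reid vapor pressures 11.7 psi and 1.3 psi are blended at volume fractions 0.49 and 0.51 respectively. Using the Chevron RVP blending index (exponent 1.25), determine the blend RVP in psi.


Chevron index: RVP_blend = (sum xi*RVPi^1.25)^(1/1.25)
RVP^1.25 terms: 0.49 * 11.7^1.25 + 0.51 * 1.3^1.25 = 11.3109
RVP_blend = 11.3109^(1/1.25) = 6.963

6.963 psi


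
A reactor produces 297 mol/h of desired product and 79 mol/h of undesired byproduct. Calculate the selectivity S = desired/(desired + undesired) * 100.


Selectivity = desired / (desired + undesired) * 100
Total products = 297 + 79 = 376 mol/h
S = 297 / 376 * 100
= 0.7899 * 100
= 78.99 %

78.99 %


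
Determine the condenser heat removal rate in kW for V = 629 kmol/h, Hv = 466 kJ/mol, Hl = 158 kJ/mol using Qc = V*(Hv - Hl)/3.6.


Qc = 629 * (466 - 158) / 3.6 = 629 * 308 / 3.6 = 53810

53810 kW


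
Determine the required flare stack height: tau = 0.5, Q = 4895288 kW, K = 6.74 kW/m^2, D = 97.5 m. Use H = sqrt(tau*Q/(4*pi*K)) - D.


tau*Q/(4*pi*K) = 0.5 * 4895288 / (4 * pi * 6.74) = 28898.7
sqrt(28898.7) = 169.996
H = 169.996 - 97.5 = 72.50

72.50 m


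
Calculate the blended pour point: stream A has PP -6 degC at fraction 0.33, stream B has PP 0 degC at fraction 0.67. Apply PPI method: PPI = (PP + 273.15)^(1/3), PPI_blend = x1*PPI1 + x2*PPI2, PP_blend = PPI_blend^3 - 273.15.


PPI_1 = (-6 + 273.15)^(1/3) = 6.440482
PPI_2 = (0 + 273.15)^(1/3) = 6.488342
PPI_blend = 0.33 * 6.440482 + 0.67 * 6.488342 = 6.472548
PP_blend = 6.472548^3 - 273.15 = 271.1601 - 273.15 = -1.99

-1.99 degC


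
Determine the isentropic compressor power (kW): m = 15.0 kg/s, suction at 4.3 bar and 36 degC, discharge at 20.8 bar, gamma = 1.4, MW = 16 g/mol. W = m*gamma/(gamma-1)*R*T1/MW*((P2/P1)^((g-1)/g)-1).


Isentropic work: W = m*(gamma/(gamma-1))*(R*T1/MW)*((P2/P1)^((gamma-1)/gamma) - 1)
T1 = 36 + 273.15 = 309.15 K
Pressure ratio = 20.8 / 4.3 = 4.83721
Exponent = (1.4 - 1)/1.4 = 0.285714
(P2/P1)^exp - 1 = 4.83721^0.285714 - 1 = 0.568911
W = 15.0 * 1.4 / 0.4 * 8.314 * 309.15 / 16 * 0.568911 = 4798

4798 kW


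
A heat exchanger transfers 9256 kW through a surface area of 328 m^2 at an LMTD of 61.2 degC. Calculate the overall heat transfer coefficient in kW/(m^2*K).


From Q = U*A*LMTD, U = Q / (A * LMTD)
U = 9256 / (328 * 61.2) = 9256 / 20073.6 = 0.4611

0.4611 kW/(m^2*K)


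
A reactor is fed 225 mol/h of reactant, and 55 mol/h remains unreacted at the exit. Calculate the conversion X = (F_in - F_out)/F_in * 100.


X = (F_in - F_out) / F_in * 100
Moles reacted = 225 - 55 = 170
X = 170 / 225 * 100
= 0.7556 * 100
= 75.56 %

75.56 %


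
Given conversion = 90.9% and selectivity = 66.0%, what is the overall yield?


Overall yield = conversion (%) * selectivity (%) / 100
Conversion = 90.9%, Selectivity = 66.0%
Y = 90.9 * 66.0 / 100
= 59.994 %

59.994 %


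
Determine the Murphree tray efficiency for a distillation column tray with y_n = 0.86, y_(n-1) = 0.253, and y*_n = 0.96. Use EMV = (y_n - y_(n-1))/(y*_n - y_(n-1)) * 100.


Murphree vapor efficiency: EMV = (y_n - y_(n-1)) / (y*_n - y_(n-1)) * 100
EMV = (0.86 - 0.253) / (0.96 - 0.253) * 100 = 0.607 / 0.707 * 100 = 85.86

85.86 %


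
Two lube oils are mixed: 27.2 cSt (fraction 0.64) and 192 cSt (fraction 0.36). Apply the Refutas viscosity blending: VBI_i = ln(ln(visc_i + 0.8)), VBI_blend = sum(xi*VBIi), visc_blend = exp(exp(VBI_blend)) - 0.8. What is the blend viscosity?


Refutas method: VBN_i = 14.534*ln(ln(visc_i + 0.8)) + 10.975, blended linearly by mass fraction; since VBN is linear in VBI_i = ln(ln(visc_i + 0.8)) and the fractions sum to 1, blend VBI directly: visc = exp(exp(VBI_blend)) - 0.8
VBI_1 = ln(ln(27.2 + 0.8)) = 1.20363
VBI_2 = ln(ln(192 + 0.8)) = 1.66045
VBI_blend = 0.64 * 1.20363 + 0.36 * 1.66045 = 1.36809
visc_blend = exp(exp(1.36809)) - 0.8 = 50.00

50.00 cSt


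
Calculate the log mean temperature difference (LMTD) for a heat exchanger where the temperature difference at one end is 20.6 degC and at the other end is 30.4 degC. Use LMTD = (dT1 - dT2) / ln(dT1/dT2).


LMTD = (dT1 - dT2) / ln(dT1/dT2)
= (20.6 - 30.4) / ln(20.6 / 30.4) = -9.8 / -0.389152 = 25.18

25.18 degC


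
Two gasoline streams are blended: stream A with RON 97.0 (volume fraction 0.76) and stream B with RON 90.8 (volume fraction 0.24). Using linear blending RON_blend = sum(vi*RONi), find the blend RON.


Linear blending: RON_blend = sum(vi * RONi)
Contribution 1: 0.76 * 97.0 = 73.72
Contribution 2: 0.24 * 90.8 = 21.792
RON_blend = 73.72 + 21.792 = 95.512

95.512


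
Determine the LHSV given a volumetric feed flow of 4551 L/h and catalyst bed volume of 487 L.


LHSV = volumetric feed rate / catalyst volume
= 4551 L/h / 487 L
= 9.345 h^-1

9.345 h^-1


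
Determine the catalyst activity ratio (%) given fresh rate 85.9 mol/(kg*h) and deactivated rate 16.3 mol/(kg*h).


Activity (%) = (rate_used / rate_fresh) * 100
rate_used = 16.3, rate_fresh = 85.9
= (16.3 / 85.9) * 100
= 0.1898 * 100 = 18.98

18.98 %


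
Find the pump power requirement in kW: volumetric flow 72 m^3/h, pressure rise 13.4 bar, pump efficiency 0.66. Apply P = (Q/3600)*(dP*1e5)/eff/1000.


Q = 72 / 3600 = 0.02 m^3/s
P = 0.02 * (13.4 * 1e5) / 0.66 / 1000 = 40.61

40.61 kW


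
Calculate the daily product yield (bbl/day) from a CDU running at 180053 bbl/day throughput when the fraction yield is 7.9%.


Crude throughput = 180053 bbl/day
Fraction yield = 7.9%
yield = throughput * fraction / 100
yield = 180053 * 7.9 / 100 = 14224.187

14224.187 bbl/day


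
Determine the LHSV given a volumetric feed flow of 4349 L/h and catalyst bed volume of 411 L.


LHSV = volumetric feed rate / catalyst volume
= 4349 L/h / 411 L
= 10.58 h^-1

10.58 h^-1


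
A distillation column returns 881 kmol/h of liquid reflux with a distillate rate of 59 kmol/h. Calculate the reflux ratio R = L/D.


Reflux ratio definition: R = L / D (liquid returned / distillate withdrawn)
L = 881 kmol/h, D = 59 kmol/h
R = 881 / 59 = 14.93

14.93


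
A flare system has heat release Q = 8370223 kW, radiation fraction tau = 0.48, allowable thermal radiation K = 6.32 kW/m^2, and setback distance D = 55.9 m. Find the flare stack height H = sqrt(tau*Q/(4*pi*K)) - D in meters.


tau*Q/(4*pi*K) = 0.48 * 8370223 / (4 * pi * 6.32) = 50588.4
sqrt(50588.4) = 224.919
H = 224.919 - 55.9 = 169.0

169.0 m


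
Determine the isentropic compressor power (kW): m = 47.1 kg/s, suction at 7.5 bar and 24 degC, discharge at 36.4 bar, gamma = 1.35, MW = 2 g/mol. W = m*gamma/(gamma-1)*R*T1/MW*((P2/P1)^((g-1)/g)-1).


Isentropic work: W = m*(gamma/(gamma-1))*(R*T1/MW)*((P2/P1)^((gamma-1)/gamma) - 1)
T1 = 24 + 273.15 = 297.15 K
Pressure ratio = 36.4 / 7.5 = 4.85333
Exponent = (1.35 - 1)/1.35 = 0.259259
(P2/P1)^exp - 1 = 4.85333^0.259259 - 1 = 0.506128
W = 47.1 * 1.35 / 0.35 * 8.314 * 297.15 / 2 * 0.506128 = 113600

113600 kW


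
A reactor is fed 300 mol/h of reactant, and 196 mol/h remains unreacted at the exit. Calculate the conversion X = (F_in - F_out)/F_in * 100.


X = (F_in - F_out) / F_in * 100
Moles reacted = 300 - 196 = 104
X = 104 / 300 * 100
= 0.3467 * 100
= 34.67 %

34.67 %


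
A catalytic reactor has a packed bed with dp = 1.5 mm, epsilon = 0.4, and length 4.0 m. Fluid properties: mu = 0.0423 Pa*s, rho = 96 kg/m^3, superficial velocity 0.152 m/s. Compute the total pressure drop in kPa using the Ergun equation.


dp = 1.5 mm = 0.0015 m
Viscous term = 150*0.0423*0.152*(1-0.4)^2 / (0.0015^2*0.4^3) = 2411100
Inertial term = 1.75*96*0.152^2*(1-0.4) / (0.0015*0.4^3) = 24259.2
dP/L = 2411100 + 24259.2 = 2435360 Pa/m
dP = 2435360 * 4.0 / 1000 = 9741 kPa

9741 kPa


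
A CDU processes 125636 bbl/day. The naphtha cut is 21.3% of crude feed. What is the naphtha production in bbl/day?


Crude throughput = 125636 bbl/day
Fraction yield = 21.3%
yield = throughput * fraction / 100
yield = 125636 * 21.3 / 100 = 26760.468

26760.468 bbl/day


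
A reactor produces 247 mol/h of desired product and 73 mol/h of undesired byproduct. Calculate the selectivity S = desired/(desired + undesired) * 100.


Selectivity = desired / (desired + undesired) * 100
Total products = 247 + 73 = 320 mol/h
S = 247 / 320 * 100
= 0.7719 * 100
= 77.19 %

77.19 %


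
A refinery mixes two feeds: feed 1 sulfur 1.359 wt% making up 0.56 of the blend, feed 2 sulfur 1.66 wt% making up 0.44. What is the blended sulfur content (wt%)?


Linear sulfur blending: S_blend = x1*S1 + x2*S2
Contribution 1: 0.56 * 1.359 = 0.76104 wt%
Contribution 2: 0.44 * 1.66 = 0.7304 wt%
S_blend = 0.76104 + 0.7304 = 1.49144

1.49144 wt%


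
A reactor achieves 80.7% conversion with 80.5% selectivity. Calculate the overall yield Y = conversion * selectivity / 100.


Overall yield = conversion (%) * selectivity (%) / 100
Conversion = 80.7%, Selectivity = 80.5%
Y = 80.7 * 80.5 / 100
= 64.9635 %

64.9635 %


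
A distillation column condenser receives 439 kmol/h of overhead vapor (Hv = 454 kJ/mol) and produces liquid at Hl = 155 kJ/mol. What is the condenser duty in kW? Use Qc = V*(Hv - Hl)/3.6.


Qc = 439 * (454 - 155) / 3.6 = 439 * 299 / 3.6 = 36460

36460 kW


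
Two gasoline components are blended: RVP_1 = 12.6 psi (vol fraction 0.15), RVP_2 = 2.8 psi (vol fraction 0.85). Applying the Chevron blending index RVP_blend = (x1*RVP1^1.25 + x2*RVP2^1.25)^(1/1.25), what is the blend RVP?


Chevron index: RVP_blend = (sum xi*RVPi^1.25)^(1/1.25)
RVP^1.25 terms: 0.15 * 12.6^1.25 + 0.85 * 2.8^1.25 = 6.63955
RVP_blend = 6.63955^(1/1.25) = 4.547

4.547 psi


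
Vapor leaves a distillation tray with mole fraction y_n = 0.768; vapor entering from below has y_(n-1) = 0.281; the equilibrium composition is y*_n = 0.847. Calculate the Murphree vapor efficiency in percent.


Murphree vapor efficiency: EMV = (y_n - y_(n-1)) / (y*_n - y_(n-1)) * 100
EMV = (0.768 - 0.281) / (0.847 - 0.281) * 100 = 0.487 / 0.566 * 100 = 86.04

86.04 %


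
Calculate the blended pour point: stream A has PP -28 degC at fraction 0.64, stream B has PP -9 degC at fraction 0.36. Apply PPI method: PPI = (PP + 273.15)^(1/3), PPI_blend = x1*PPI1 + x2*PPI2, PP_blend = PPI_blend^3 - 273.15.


PPI_1 = (-28 + 273.15)^(1/3) = 6.258601
PPI_2 = (-9 + 273.15)^(1/3) = 6.416283
PPI_blend = 0.64 * 6.258601 + 0.36 * 6.416283 = 6.315367
PP_blend = 6.315367^3 - 273.15 = 251.8812 - 273.15 = -21.27

-21.27 degC


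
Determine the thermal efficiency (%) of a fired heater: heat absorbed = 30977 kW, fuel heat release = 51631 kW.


Furnace efficiency = Q_absorbed / Q_fuel * 100
= 30977 / 51631 * 100 = 60.00

60.00 %


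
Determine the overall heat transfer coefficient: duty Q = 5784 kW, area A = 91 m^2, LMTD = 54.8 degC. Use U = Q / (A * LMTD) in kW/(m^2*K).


From Q = U*A*LMTD, U = Q / (A * LMTD)
U = 5784 / (91 * 54.8) = 5784 / 4986.8 = 1.160

1.160 kW/(m^2*K)


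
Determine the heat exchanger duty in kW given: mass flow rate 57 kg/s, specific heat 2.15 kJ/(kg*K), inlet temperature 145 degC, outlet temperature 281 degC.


Q = m_dot * cp * delta_T
delta_T = 281 - 145 = 136 K
Q = 57 * 2.15 * 136
= 122.55 * 136
= 16666.8 kW

16666.8 kW


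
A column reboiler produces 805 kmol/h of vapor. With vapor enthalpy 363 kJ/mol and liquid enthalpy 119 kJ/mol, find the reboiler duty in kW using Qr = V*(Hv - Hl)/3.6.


Qr = 805 * (363 - 119) / 3.6 = 805 * 244 / 3.6 = 54560

54560 kW


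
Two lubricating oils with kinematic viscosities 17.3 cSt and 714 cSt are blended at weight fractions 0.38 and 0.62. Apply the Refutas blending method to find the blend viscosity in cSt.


Refutas method: VBN_i = 14.534*ln(ln(visc_i + 0.8)) + 10.975, blended linearly by mass fraction; since VBN is linear in VBI_i = ln(ln(visc_i + 0.8)) and the fractions sum to 1, blend VBI directly: visc = exp(exp(VBI_blend)) - 0.8
VBI_1 = ln(ln(17.3 + 0.8)) = 1.0633
VBI_2 = ln(ln(714 + 0.8)) = 1.88282
VBI_blend = 0.38 * 1.0633 + 0.62 * 1.88282 = 1.5714
visc_blend = exp(exp(1.5714)) - 0.8 = 122.3

122.3 cSt


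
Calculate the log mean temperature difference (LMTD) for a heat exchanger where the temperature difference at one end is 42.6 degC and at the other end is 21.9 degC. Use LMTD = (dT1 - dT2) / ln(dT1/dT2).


LMTD = (dT1 - dT2) / ln(dT1/dT2)
= (42.6 - 21.9) / ln(42.6 / 21.9) = 20.7 / 0.665368 = 31.11

31.11 degC


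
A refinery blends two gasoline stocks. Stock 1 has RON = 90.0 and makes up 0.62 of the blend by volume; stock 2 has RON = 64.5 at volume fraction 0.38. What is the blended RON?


Linear blending: RON_blend = sum(vi * RONi)
Contribution 1: 0.62 * 90.0 = 55.8
Contribution 2: 0.38 * 64.5 = 24.51
RON_blend = 55.8 + 24.51 = 80.31

80.31


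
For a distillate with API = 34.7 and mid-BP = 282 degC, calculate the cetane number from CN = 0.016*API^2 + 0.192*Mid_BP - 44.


CN = 0.016 * 34.7^2 + 0.192 * 282 - 44
CN = 19.26544 + 54.144 - 44 = 29.40944

29.40944


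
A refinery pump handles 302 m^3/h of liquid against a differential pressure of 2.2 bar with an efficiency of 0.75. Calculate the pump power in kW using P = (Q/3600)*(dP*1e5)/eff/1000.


Q = 302 / 3600 = 0.0838889 m^3/s
P = 0.0838889 * (2.2 * 1e5) / 0.75 / 1000 = 24.61

24.61 kW


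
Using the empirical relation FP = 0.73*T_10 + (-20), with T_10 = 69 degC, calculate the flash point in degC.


FP = 0.73 * 69 + (-20) = 30.37

30.37 degC


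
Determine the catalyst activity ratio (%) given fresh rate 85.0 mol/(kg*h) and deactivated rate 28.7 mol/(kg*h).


Activity (%) = (rate_used / rate_fresh) * 100
rate_used = 28.7, rate_fresh = 85.0
= (28.7 / 85.0) * 100
= 0.3376 * 100 = 33.76

33.76 %


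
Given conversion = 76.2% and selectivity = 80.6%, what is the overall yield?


Overall yield = conversion (%) * selectivity (%) / 100
Conversion = 76.2%, Selectivity = 80.6%
Y = 76.2 * 80.6 / 100
= 61.4172 %

61.4172 %


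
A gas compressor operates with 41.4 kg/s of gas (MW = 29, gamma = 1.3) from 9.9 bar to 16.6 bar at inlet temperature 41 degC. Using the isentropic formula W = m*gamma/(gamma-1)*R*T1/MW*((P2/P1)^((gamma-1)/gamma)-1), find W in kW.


Isentropic work: W = m*(gamma/(gamma-1))*(R*T1/MW)*((P2/P1)^((gamma-1)/gamma) - 1)
T1 = 41 + 273.15 = 314.15 K
Pressure ratio = 16.6 / 9.9 = 1.67677
Exponent = (1.3 - 1)/1.3 = 0.230769
(P2/P1)^exp - 1 = 1.67677^0.230769 - 1 = 0.126682
W = 41.4 * 1.3 / 0.3 * 8.314 * 314.15 / 29 * 0.126682 = 2047

2047 kW


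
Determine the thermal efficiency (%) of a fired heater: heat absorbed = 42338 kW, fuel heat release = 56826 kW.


Furnace efficiency = Q_absorbed / Q_fuel * 100
= 42338 / 56826 * 100 = 74.50

74.50 %


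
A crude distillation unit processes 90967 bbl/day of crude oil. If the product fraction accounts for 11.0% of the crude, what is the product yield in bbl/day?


Crude throughput = 90967 bbl/day
Fraction yield = 11.0%
yield = throughput * fraction / 100
yield = 90967 * 11.0 / 100 = 10006.37

10006.37 bbl/day


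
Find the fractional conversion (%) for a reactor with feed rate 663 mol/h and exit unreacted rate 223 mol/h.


X = (F_in - F_out) / F_in * 100
Moles reacted = 663 - 223 = 440
X = 440 / 663 * 100
= 0.6637 * 100
= 66.37 %

66.37 %


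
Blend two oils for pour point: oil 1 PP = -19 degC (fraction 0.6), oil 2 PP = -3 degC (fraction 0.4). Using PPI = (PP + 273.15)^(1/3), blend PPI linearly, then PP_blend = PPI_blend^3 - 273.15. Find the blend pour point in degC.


PPI_1 = (-19 + 273.15)^(1/3) = 6.334272
PPI_2 = (-3 + 273.15)^(1/3) = 6.464501
PPI_blend = 0.6 * 6.334272 + 0.4 * 6.464501 = 6.386364
PP_blend = 6.386364^3 - 273.15 = 260.472 - 273.15 = -12.68

-12.68 degC


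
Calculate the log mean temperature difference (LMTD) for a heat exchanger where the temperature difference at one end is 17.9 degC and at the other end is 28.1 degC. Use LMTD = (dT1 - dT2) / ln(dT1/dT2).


LMTD = (dT1 - dT2) / ln(dT1/dT2)
= (17.9 - 28.1) / ln(17.9 / 28.1) = -10.2 / -0.450969 = 22.62

22.62 degC


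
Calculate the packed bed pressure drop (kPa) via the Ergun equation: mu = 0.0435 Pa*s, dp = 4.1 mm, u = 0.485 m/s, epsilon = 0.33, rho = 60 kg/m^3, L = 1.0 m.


dp = 4.1 mm = 0.0041 m
Viscous term = 150*0.0435*0.485*(1-0.33)^2 / (0.0041^2*0.33^3) = 2351590
Inertial term = 1.75*60*0.485^2*(1-0.33) / (0.0041*0.33^3) = 112311
dP/L = 2351590 + 112311 = 2463900 Pa/m
dP = 2463900 * 1.0 / 1000 = 2464 kPa

2464 kPa


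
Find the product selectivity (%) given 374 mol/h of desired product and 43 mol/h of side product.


Selectivity = desired / (desired + undesired) * 100
Total products = 374 + 43 = 417 mol/h
S = 374 / 417 * 100
= 0.8969 * 100
= 89.69 %

89.69 %


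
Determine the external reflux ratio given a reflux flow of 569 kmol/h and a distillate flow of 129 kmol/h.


Reflux ratio definition: R = L / D (liquid returned / distillate withdrawn)
L = 569 kmol/h, D = 129 kmol/h
R = 569 / 129 = 4.411

4.411


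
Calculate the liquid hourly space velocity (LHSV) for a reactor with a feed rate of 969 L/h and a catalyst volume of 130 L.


LHSV = volumetric feed rate / catalyst volume
= 969 L/h / 130 L
= 7.454 h^-1

7.454 h^-1


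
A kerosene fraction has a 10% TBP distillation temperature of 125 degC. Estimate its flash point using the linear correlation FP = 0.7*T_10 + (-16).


FP = 0.7 * 125 + (-16) = 71.5

71.5 degC


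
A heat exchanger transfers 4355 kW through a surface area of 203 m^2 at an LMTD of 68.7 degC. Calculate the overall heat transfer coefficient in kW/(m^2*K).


From Q = U*A*LMTD, U = Q / (A * LMTD)
U = 4355 / (203 * 68.7) = 4355 / 13946.1 = 0.3123

0.3123 kW/(m^2*K)


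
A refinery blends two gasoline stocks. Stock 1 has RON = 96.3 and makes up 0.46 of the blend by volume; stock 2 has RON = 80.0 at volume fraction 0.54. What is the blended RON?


Linear blending: RON_blend = sum(vi * RONi)
Contribution 1: 0.46 * 96.3 = 44.298
Contribution 2: 0.54 * 80.0 = 43.2
RON_blend = 44.298 + 43.2 = 87.498

87.498


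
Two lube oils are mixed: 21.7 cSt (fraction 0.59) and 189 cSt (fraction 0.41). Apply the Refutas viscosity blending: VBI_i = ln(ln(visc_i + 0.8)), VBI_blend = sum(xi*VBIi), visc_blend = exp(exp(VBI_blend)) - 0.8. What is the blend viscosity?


Refutas method: VBN_i = 14.534*ln(ln(visc_i + 0.8)) + 10.975, blended linearly by mass fraction; since VBN is linear in VBI_i = ln(ln(visc_i + 0.8)) and the fractions sum to 1, blend VBI directly: visc = exp(exp(VBI_blend)) - 0.8
VBI_1 = ln(ln(21.7 + 0.8)) = 1.13575
VBI_2 = ln(ln(189 + 0.8)) = 1.65746
VBI_blend = 0.59 * 1.13575 + 0.41 * 1.65746 = 1.34965
visc_blend = exp(exp(1.34965)) - 0.8 = 46.48

46.48 cSt


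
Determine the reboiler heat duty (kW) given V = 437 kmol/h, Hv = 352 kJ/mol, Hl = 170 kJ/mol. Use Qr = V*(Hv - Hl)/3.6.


Qr = 437 * (352 - 170) / 3.6 = 437 * 182 / 3.6 = 22090

22090 kW


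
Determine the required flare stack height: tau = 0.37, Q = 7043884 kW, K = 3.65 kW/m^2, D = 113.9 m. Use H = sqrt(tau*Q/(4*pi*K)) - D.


tau*Q/(4*pi*K) = 0.37 * 7043884 / (4 * pi * 3.65) = 56821.3
sqrt(56821.3) = 238.372
H = 238.372 - 113.9 = 124.5

124.5 m


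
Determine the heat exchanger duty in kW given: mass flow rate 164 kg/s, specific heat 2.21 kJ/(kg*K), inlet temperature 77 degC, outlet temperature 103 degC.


Q = m_dot * cp * delta_T
delta_T = 103 - 77 = 26 K
Q = 164 * 2.21 * 26
= 362.44 * 26
= 9423.44 kW

9423.44 kW


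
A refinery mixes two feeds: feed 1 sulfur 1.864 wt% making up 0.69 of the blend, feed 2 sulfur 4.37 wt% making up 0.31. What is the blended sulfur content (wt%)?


Linear sulfur blending: S_blend = x1*S1 + x2*S2
Contribution 1: 0.69 * 1.864 = 1.28616 wt%
Contribution 2: 0.31 * 4.37 = 1.3547 wt%
S_blend = 1.28616 + 1.3547 = 2.64086

2.64086 wt%


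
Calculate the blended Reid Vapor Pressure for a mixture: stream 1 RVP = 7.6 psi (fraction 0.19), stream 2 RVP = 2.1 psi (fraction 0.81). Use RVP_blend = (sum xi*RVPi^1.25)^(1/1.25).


Chevron index: RVP_blend = (sum xi*RVPi^1.25)^(1/1.25)
RVP^1.25 terms: 0.19 * 7.6^1.25 + 0.81 * 2.1^1.25 = 4.44523
RVP_blend = 4.44523^(1/1.25) = 3.298

3.298 psi


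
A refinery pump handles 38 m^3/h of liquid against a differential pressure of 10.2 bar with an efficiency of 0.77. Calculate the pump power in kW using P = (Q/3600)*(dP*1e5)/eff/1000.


Q = 38 / 3600 = 0.0105556 m^3/s
P = 0.0105556 * (10.2 * 1e5) / 0.77 / 1000 = 13.98

13.98 kW


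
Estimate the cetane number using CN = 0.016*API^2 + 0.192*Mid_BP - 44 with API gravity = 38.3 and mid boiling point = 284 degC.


CN = 0.016 * 38.3^2 + 0.192 * 284 - 44
CN = 23.47024 + 54.528 - 44 = 33.99824

33.99824


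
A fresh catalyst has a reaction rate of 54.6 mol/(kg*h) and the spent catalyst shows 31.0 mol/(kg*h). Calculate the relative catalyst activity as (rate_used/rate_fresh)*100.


Activity (%) = (rate_used / rate_fresh) * 100
rate_used = 31.0, rate_fresh = 54.6
= (31.0 / 54.6) * 100
= 0.5678 * 100 = 56.78

56.78 %


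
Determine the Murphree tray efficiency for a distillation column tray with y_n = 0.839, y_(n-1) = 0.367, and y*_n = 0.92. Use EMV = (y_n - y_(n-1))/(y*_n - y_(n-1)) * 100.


Murphree vapor efficiency: EMV = (y_n - y_(n-1)) / (y*_n - y_(n-1)) * 100
EMV = (0.839 - 0.367) / (0.92 - 0.367) * 100 = 0.472 / 0.553 * 100 = 85.35

85.35 %


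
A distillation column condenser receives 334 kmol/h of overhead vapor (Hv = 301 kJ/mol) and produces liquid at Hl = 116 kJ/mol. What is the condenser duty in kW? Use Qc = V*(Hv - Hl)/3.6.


Qc = 334 * (301 - 116) / 3.6 = 334 * 185 / 3.6 = 17160

17160 kW


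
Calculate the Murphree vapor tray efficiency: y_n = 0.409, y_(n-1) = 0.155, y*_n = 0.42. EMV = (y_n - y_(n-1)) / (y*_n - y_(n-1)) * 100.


Murphree vapor efficiency: EMV = (y_n - y_(n-1)) / (y*_n - y_(n-1)) * 100
EMV = (0.409 - 0.155) / (0.42 - 0.155) * 100 = 0.254 / 0.265 * 100 = 95.85

95.85 %


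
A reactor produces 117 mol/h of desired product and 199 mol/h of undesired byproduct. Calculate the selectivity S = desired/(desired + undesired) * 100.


Selectivity = desired / (desired + undesired) * 100
Total products = 117 + 199 = 316 mol/h
S = 117 / 316 * 100
= 0.3703 * 100
= 37.03 %

37.03 %


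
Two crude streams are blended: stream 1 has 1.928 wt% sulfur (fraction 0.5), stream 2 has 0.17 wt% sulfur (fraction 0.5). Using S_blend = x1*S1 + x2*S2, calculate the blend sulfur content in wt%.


Linear sulfur blending: S_blend = x1*S1 + x2*S2
Contribution 1: 0.5 * 1.928 = 0.964 wt%
Contribution 2: 0.5 * 0.17 = 0.085 wt%
S_blend = 0.964 + 0.085 = 1.049

1.049 wt%


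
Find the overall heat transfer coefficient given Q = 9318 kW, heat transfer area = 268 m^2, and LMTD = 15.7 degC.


From Q = U*A*LMTD, U = Q / (A * LMTD)
U = 9318 / (268 * 15.7) = 9318 / 4207.6 = 2.215

2.215 kW/(m^2*K)


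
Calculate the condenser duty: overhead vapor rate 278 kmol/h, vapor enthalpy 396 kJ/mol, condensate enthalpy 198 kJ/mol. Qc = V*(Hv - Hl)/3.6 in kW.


Qc = 278 * (396 - 198) / 3.6 = 278 * 198 / 3.6 = 15290

15290 kW


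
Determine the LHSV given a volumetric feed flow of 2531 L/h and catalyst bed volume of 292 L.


LHSV = volumetric feed rate / catalyst volume
= 2531 L/h / 292 L
= 8.668 h^-1

8.668 h^-1


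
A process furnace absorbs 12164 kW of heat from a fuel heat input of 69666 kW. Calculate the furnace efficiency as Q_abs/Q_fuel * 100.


Furnace efficiency = Q_absorbed / Q_fuel * 100
= 12164 / 69666 * 100 = 17.46

17.46 %


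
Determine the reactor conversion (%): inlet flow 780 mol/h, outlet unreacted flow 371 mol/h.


X = (F_in - F_out) / F_in * 100
Moles reacted = 780 - 371 = 409
X = 409 / 780 * 100
= 0.5244 * 100
= 52.44 %

52.44 %


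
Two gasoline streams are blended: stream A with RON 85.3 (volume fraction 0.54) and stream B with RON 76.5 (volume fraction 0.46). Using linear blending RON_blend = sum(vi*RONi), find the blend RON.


Linear blending: RON_blend = sum(vi * RONi)
Contribution 1: 0.54 * 85.3 = 46.062
Contribution 2: 0.46 * 76.5 = 35.19
RON_blend = 46.062 + 35.19 = 81.252

81.252


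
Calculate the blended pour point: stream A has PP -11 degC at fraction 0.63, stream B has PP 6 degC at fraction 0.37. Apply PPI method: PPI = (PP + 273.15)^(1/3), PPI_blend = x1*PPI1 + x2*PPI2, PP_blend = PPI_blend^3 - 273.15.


PPI_1 = (-11 + 273.15)^(1/3) = 6.400049
PPI_2 = (6 + 273.15)^(1/3) = 6.535506
PPI_blend = 0.63 * 6.400049 + 0.37 * 6.535506 = 6.450168
PP_blend = 6.450168^3 - 273.15 = 268.3571 - 273.15 = -4.79

-4.79 degC
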